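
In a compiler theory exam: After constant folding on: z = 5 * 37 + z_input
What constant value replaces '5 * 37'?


Identifying constant sub-expression:
  Original: z = 5 * 37 + z_input
  5 and 37 are both compile-time constants
  Evaluating: 5 * 37 = 185
  After folding: z = 185 + z_input

185


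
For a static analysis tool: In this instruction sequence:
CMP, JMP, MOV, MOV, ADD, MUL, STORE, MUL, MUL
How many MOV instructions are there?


Scanning instruction sequence for MOV:
  Position 1: CMP
  Position 2: JMP
  Position 3: MOV <- MATCH
  Position 4: MOV <- MATCH
  Position 5: ADD
  Position 6: MUL
  Position 7: STORE
  Position 8: MUL
  Position 9: MUL
Matches at positions: [3, 4]
Total MOV count: 2

2


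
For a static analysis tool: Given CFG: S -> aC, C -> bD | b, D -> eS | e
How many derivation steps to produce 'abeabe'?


Grammar: S -> aC, C -> bD | b, D -> eS | e
Deriving 'abeabe':
Step 1: S -> aC => aC
Step 2: C -> bD => abD
Step 3: D -> eS => abeS
Step 4: S -> aC => abeaC
Step 5: C -> bD => abeabD
Step 6: D -> e => abeabe
Total derivation steps: 6

6


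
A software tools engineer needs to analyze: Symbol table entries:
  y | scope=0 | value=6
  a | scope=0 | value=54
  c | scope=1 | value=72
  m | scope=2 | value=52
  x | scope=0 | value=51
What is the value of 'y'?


Searching symbol table for 'y':
  y | scope=0 | value=6 <- MATCH
  a | scope=0 | value=54
  c | scope=1 | value=72
  m | scope=2 | value=52
  x | scope=0 | value=51
Found 'y' at scope 0 with value 6

6


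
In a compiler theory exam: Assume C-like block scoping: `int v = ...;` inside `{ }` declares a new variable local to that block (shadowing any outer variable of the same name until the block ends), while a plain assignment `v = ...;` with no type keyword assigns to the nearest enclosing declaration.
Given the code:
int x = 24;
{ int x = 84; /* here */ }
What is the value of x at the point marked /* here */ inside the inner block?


Analyzing scoping rules:
Outer scope: declares x = 24
Inner block: 'int x = 84;' declares a NEW x that shadows the outer one
Inside the block the inner declaration is in scope -> 84
Result: 84

84


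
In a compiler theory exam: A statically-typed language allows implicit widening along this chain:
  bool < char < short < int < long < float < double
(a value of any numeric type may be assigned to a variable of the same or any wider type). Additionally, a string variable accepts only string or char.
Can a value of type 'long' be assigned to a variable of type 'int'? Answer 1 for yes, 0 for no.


Target variable type: int
Source value type: long
Numeric ranks: long=4, int=3
Widening allowed iff rank(source) <= rank(target): 4 <= 3? No
Result: 0

0


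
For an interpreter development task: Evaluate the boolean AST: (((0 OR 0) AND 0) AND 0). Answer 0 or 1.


Step 1: Evaluate inner node
  0 OR 0 = 0
Step 2: Evaluate next node
  0 AND 0 = 0
Step 3: Evaluate root node
  0 AND 0 = 0

0


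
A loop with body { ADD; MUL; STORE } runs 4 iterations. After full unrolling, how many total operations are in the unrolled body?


Loop body operations: ADD, MUL, STORE (3 ops per iteration)
Unrolling 4 iterations:
  Iteration 1: ADD, MUL, STORE (3 ops)
  Iteration 2: ADD, MUL, STORE (3 ops)
  Iteration 3: ADD, MUL, STORE (3 ops)
  Iteration 4: ADD, MUL, STORE (3 ops)
Total: 4 iterations * 3 ops/iter = 12 operations

12


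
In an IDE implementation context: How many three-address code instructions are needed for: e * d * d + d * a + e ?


Expression: e * d * d + d * a + e
Generating three-address code (respecting * over +/- precedence):
  Instruction 1: t1 = e * d
  Instruction 2: t2 = t1 * d
  Instruction 3: t3 = d * a
  Instruction 4: t4 = t2 + t3
  Instruction 5: t5 = t4 + e
Total instructions: 5

5


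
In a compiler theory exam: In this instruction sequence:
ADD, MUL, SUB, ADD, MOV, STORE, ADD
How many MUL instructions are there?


Scanning instruction sequence for MUL:
  Position 1: ADD
  Position 2: MUL <- MATCH
  Position 3: SUB
  Position 4: ADD
  Position 5: MOV
  Position 6: STORE
  Position 7: ADD
Matches at positions: [2]
Total MUL count: 1

1


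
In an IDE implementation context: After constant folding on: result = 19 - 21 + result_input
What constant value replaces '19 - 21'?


Identifying constant sub-expression:
  Original: result = 19 - 21 + result_input
  19 and 21 are both compile-time constants
  Evaluating: 19 - 21 = -2
  After folding: result = -2 + result_input

-2


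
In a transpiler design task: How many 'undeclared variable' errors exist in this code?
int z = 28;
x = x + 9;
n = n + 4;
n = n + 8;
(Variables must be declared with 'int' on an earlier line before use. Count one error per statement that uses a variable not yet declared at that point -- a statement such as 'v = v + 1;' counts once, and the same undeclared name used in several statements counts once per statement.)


Scanning code line by line:
  Line 1: declare 'z' -> declared = ['z']
  Line 2: use 'x' -> ERROR (undeclared)
  Line 3: use 'n' -> ERROR (undeclared)
  Line 4: use 'n' -> ERROR (undeclared)
Total undeclared variable errors: 3

3


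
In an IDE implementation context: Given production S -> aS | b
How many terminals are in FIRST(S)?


Production: S -> aS | b
Examining each alternative for leading terminals:
  S -> aS : first terminal = 'a'
  S -> b : first terminal = 'b'
FIRST(S) = {a, b}
Count: 2

2


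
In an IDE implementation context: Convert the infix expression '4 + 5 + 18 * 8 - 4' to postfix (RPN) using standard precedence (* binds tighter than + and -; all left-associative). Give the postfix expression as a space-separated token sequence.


Applying the shunting-yard algorithm:
  Operand 4 -> output
  Push '+' onto operator stack -> op-stack: [+]
  Operand 5 -> output
  See '+' (prec 1); top '+' (prec 1) >= it -> pop '+' to output
  Push '+' onto operator stack -> op-stack: [+]
  Operand 18 -> output
  Push '*' onto operator stack -> op-stack: [+, *]
  Operand 8 -> output
  See '-' (prec 1); top '*' (prec 2) >= it -> pop '*' to output
  See '-' (prec 1); top '+' (prec 1) >= it -> pop '+' to output
  Push '-' onto operator stack -> op-stack: [-]
  Operand 4 -> output
  End of input: pop '-' to output
Postfix result: 4 5 + 18 8 * + 4 -

4 5 + 18 8 * + 4 -


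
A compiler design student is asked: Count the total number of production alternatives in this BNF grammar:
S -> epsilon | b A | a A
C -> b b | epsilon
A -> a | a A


Counting alternatives per rule:
  S: 3 alternative(s)
  C: 2 alternative(s)
  A: 2 alternative(s)
Sum: 3 + 2 + 2 = 7

7


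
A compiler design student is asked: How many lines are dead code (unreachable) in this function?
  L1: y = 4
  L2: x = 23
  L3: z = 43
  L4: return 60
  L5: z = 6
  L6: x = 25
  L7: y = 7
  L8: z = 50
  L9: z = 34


Analyzing control flow:
  L1: reachable (before return)
  L2: reachable (before return)
  L3: reachable (before return)
  L4: reachable (return statement)
  L5: DEAD (after return at L4)
  L6: DEAD (after return at L4)
  L7: DEAD (after return at L4)
  L8: DEAD (after return at L4)
  L9: DEAD (after return at L4)
Return at L4, total lines = 9
Dead lines: L5 through L9
Count: 5

5


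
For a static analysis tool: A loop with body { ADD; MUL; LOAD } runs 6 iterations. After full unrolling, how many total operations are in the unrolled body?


Loop body operations: ADD, MUL, LOAD (3 ops per iteration)
Unrolling 6 iterations:
  Iteration 1: ADD, MUL, LOAD (3 ops)
  Iteration 2: ADD, MUL, LOAD (3 ops)
  Iteration 3: ADD, MUL, LOAD (3 ops)
  Iteration 4: ADD, MUL, LOAD (3 ops)
  Iteration 5: ADD, MUL, LOAD (3 ops)
  Iteration 6: ADD, MUL, LOAD (3 ops)
Total: 6 iterations * 3 ops/iter = 18 operations

18


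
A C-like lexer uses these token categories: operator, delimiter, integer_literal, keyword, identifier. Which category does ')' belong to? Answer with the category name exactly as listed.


Token: ')'
Checking categories:
  identifier: no
  integer_literal: no
  operator: no
  keyword: no
  delimiter: YES
Category: delimiter

delimiter


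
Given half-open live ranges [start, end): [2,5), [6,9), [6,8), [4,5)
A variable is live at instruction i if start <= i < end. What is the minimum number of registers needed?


Live ranges:
  Var0: [2, 5)
  Var1: [6, 9)
  Var2: [6, 8)
  Var3: [4, 5)
Sweep-line events (position, delta, active):
  pos=2 start -> active=1
  pos=4 start -> active=2
  pos=5 end -> active=1
  pos=5 end -> active=0
  pos=6 start -> active=1
  pos=6 start -> active=2
  pos=8 end -> active=1
  pos=9 end -> active=0
Maximum simultaneous active: 2
Minimum registers needed: 2

2


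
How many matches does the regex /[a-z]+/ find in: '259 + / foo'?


Pattern: /[a-z]+/ (identifiers)
Input: '259 + / foo'
Scanning for matches:
  Match 1: 'foo'
Total matches: 1

1


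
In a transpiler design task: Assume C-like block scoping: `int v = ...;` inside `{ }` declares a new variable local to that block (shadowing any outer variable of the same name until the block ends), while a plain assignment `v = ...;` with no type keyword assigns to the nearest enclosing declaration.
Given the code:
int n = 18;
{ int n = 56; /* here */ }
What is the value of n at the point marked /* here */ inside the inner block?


Analyzing scoping rules:
Outer scope: declares n = 18
Inner block: 'int n = 56;' declares a NEW n that shadows the outer one
Inside the block the inner declaration is in scope -> 56
Result: 56

56


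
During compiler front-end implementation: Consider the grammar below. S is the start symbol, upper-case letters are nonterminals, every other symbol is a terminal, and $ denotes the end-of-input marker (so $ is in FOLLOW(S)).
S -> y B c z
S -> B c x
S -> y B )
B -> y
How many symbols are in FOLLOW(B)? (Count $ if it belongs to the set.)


S is the start symbol and does not occur in any rule body, so FOLLOW(S) = {$}.
Examining every occurrence of B in a rule body:
  S -> y B c z : B is followed by terminal 'c' -> add 'c'
  S -> B c x : B is followed by terminal 'c' -> add 'c' (already in the set)
  S -> y B ) : B is followed by terminal ')' -> add ')'
  B -> y : B does not occur in the body -> contributes nothing
FOLLOW(B) = {), c}
Count: 2

2


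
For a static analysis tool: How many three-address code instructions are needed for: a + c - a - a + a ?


Expression: a + c - a - a + a
Generating three-address code (respecting * over +/- precedence):
  Instruction 1: t1 = a + c
  Instruction 2: t2 = t1 - a
  Instruction 3: t3 = t2 - a
  Instruction 4: t4 = t3 + a
Total instructions: 4

4


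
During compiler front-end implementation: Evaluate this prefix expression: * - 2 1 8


Parsing prefix expression: * - 2 1 8
Step 1: Innermost operation '- 2 1'
  2 - 1 = 1
Step 2: Outer operation '* [1] 8'
  1 * 8 = 8

8


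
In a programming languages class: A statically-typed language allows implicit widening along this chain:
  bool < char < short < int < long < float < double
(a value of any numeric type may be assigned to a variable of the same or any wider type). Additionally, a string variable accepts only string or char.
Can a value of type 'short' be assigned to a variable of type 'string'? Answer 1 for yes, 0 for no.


Target variable type: string
Source value type: short
Rule: string accepts only {string, char}
  source 'short' in {string, char}? No
Result: 0

0


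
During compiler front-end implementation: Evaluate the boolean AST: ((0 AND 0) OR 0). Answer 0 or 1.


Step 1: Evaluate inner node
  0 AND 0 = 0
Step 2: Evaluate root node
  0 OR 0 = 0

0


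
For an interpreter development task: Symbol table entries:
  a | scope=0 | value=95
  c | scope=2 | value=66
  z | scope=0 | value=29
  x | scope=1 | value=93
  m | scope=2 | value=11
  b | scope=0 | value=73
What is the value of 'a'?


Searching symbol table for 'a':
  a | scope=0 | value=95 <- MATCH
  c | scope=2 | value=66
  z | scope=0 | value=29
  x | scope=1 | value=93
  m | scope=2 | value=11
  b | scope=0 | value=73
Found 'a' at scope 0 with value 95

95


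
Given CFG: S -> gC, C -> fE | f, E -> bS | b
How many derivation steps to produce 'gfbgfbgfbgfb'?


Grammar: S -> gC, C -> fE | f, E -> bS | b
Deriving 'gfbgfbgfbgfb':
Step 1: S -> gC => gC
Step 2: C -> fE => gfE
Step 3: E -> bS => gfbS
Step 4: S -> gC => gfbgC
Step 5: C -> fE => gfbgfE
Step 6: E -> bS => gfbgfbS
Step 7: S -> gC => gfbgfbgC
Step 8: C -> fE => gfbgfbgfE
Step 9: E -> bS => gfbgfbgfbS
Step 10: S -> gC => gfbgfbgfbgC
Step 11: C -> fE => gfbgfbgfbgfE
Step 12: E -> b => gfbgfbgfbgfb
Total derivation steps: 12

12


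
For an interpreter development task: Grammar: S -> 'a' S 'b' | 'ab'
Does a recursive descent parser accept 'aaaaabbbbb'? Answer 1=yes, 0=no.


Grammar accepts strings of the form a^n b^n (n >= 1)
Word: 'aaaaabbbbb'
Counting: 5 a's and 5 b's
Check: 5 == 5? Yes
Derivation (S -> aSb applied 4 time(s), then S -> ab): S => aSb => aaSbb => aaaSbbb => aaaaSbbbb => aaaaabbbbb
Accepted

1


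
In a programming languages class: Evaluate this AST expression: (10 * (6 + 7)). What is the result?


Expression: (10 * (6 + 7))
Evaluating step by step:
  6 + 7 = 13
  10 * 13 = 130
Result: 130

130


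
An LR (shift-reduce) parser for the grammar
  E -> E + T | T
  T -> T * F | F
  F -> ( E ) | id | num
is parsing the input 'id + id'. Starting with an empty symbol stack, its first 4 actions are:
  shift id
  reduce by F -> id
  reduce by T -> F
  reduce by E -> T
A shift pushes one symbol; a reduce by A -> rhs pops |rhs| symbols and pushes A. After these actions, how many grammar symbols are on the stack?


Tracking the symbol stack through each action:
  Action 1: shift 'id' : push -> stack = [id] (size 1)
  Action 2: reduce by F -> id : pop 1, push F -> stack = [F] (size 1)
  Action 3: reduce by T -> F : pop 1, push T -> stack = [T] (size 1)
  Action 4: reduce by E -> T : pop 1, push E -> stack = [E] (size 1)
Final stack size: 1

1


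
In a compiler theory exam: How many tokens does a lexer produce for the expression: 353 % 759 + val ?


Scanning '353 % 759 + val'
Token 1: '353' -> integer_literal
Token 2: '%' -> operator
Token 3: '759' -> integer_literal
Token 4: '+' -> operator
Token 5: 'val' -> identifier
Total tokens: 5

5


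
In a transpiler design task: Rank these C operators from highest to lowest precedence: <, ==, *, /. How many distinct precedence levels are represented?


Looking up precedence for each operator:
  < -> precedence 4
  == -> precedence 3
  * -> precedence 6
  / -> precedence 6
Sorted highest to lowest: *, /, <, ==
Distinct precedence values: [6, 4, 3]
Number of distinct levels: 3

3


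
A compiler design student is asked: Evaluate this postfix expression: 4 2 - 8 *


Processing tokens left to right:
Push 4, Push 2
Pop 4 and 2, compute 4 - 2 = 2, push 2
Push 8
Pop 2 and 8, compute 2 * 8 = 16, push 16
Stack result: 16

16


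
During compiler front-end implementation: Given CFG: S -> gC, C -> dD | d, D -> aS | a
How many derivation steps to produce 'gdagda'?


Grammar: S -> gC, C -> dD | d, D -> aS | a
Deriving 'gdagda':
Step 1: S -> gC => gC
Step 2: C -> dD => gdD
Step 3: D -> aS => gdaS
Step 4: S -> gC => gdagC
Step 5: C -> dD => gdagdD
Step 6: D -> a => gdagda
Total derivation steps: 6

6


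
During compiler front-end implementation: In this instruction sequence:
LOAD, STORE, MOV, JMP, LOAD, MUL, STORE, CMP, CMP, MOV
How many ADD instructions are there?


Scanning instruction sequence for ADD:
  Position 1: LOAD
  Position 2: STORE
  Position 3: MOV
  Position 4: JMP
  Position 5: LOAD
  Position 6: MUL
  Position 7: STORE
  Position 8: CMP
  Position 9: CMP
  Position 10: MOV
Matches at positions: []
Total ADD count: 0

0


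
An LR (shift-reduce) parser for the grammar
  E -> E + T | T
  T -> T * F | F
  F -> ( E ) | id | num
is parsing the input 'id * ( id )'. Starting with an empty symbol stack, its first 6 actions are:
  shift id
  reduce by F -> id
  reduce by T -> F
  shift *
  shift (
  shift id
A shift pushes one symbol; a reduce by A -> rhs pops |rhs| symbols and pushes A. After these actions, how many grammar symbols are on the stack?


Tracking the symbol stack through each action:
  Action 1: shift 'id' : push -> stack = [id] (size 1)
  Action 2: reduce by F -> id : pop 1, push F -> stack = [F] (size 1)
  Action 3: reduce by T -> F : pop 1, push T -> stack = [T] (size 1)
  Action 4: shift '*' : push -> stack = [T, *] (size 2)
  Action 5: shift '(' : push -> stack = [T, *, (] (size 3)
  Action 6: shift 'id' : push -> stack = [T, *, (, id] (size 4)
Final stack size: 4

4


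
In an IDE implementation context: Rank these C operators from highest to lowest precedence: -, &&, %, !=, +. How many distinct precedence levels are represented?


Looking up precedence for each operator:
  - -> precedence 5
  && -> precedence 2
  % -> precedence 6
  != -> precedence 3
  + -> precedence 5
Sorted highest to lowest: %, -, +, !=, &&
Distinct precedence values: [6, 5, 3, 2]
Number of distinct levels: 4

4


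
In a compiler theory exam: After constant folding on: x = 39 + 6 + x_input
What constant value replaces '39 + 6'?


Identifying constant sub-expression:
  Original: x = 39 + 6 + x_input
  39 and 6 are both compile-time constants
  Evaluating: 39 + 6 = 45
  After folding: x = 45 + x_input

45


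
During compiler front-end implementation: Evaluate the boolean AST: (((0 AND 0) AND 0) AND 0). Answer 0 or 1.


Step 1: Evaluate inner node
  0 AND 0 = 0
Step 2: Evaluate next node
  0 AND 0 = 0
Step 3: Evaluate root node
  0 AND 0 = 0

0


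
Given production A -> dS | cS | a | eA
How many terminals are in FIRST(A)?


Production: A -> dS | cS | a | eA
Examining each alternative for leading terminals:
  A -> dS : first terminal = 'd'
  A -> cS : first terminal = 'c'
  A -> a : first terminal = 'a'
  A -> eA : first terminal = 'e'
FIRST(A) = {a, c, d, e}
Count: 4

4


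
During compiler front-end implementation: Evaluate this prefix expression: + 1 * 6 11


Parsing prefix expression: + 1 * 6 11
Step 1: Innermost operation '* 6 11'
  6 * 11 = 66
Step 2: Outer operation '+ 1 [66]'
  1 + 66 = 67

67


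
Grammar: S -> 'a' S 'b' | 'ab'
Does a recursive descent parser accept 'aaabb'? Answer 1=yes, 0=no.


Grammar accepts strings of the form a^n b^n (n >= 1)
Word: 'aaabb'
Counting: 3 a's and 2 b's
Check: 3 == 2? No
Mismatch: a-count != b-count
Rejected

0


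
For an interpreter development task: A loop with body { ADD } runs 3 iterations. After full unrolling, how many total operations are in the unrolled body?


Loop body operations: ADD (1 op per iteration)
Unrolling 3 iterations:
  Iteration 1: ADD (1 ops)
  Iteration 2: ADD (1 ops)
  Iteration 3: ADD (1 ops)
Total: 3 iterations * 1 ops/iter = 3 operations

3


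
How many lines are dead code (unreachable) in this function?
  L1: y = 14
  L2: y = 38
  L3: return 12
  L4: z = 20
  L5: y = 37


Analyzing control flow:
  L1: reachable (before return)
  L2: reachable (before return)
  L3: reachable (return statement)
  L4: DEAD (after return at L3)
  L5: DEAD (after return at L3)
Return at L3, total lines = 5
Dead lines: L4 through L5
Count: 2

2


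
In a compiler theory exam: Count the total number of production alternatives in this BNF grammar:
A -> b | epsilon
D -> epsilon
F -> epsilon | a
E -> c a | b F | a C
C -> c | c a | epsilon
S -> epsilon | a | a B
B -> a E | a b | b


Counting alternatives per rule:
  A: 2 alternative(s)
  D: 1 alternative(s)
  F: 2 alternative(s)
  E: 3 alternative(s)
  C: 3 alternative(s)
  S: 3 alternative(s)
  B: 3 alternative(s)
Sum: 2 + 1 + 2 + 3 + 3 + 3 + 3 = 17

17


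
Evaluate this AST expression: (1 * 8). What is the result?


Expression: (1 * 8)
Evaluating step by step:
  1 * 8 = 8
Result: 8

8


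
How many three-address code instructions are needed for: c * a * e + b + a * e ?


Expression: c * a * e + b + a * e
Generating three-address code (respecting * over +/- precedence):
  Instruction 1: t1 = c * a
  Instruction 2: t2 = t1 * e
  Instruction 3: t3 = a * e
  Instruction 4: t4 = t2 + b
  Instruction 5: t5 = t4 + t3
Total instructions: 5

5


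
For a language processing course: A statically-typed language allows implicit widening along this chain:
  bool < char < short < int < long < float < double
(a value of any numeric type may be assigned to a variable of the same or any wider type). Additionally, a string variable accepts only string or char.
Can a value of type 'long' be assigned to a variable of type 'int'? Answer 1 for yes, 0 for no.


Target variable type: int
Source value type: long
Numeric ranks: long=4, int=3
Widening allowed iff rank(source) <= rank(target): 4 <= 3? No
Result: 0

0


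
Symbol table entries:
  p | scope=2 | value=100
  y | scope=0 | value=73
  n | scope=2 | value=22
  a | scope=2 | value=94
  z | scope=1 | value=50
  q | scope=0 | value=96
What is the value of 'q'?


Searching symbol table for 'q':
  p | scope=2 | value=100
  y | scope=0 | value=73
  n | scope=2 | value=22
  a | scope=2 | value=94
  z | scope=1 | value=50
  q | scope=0 | value=96 <- MATCH
Found 'q' at scope 0 with value 96

96


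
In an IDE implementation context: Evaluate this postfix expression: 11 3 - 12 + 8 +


Processing tokens left to right:
Push 11, Push 3
Pop 11 and 3, compute 11 - 3 = 8, push 8
Push 12
Pop 8 and 12, compute 8 + 12 = 20, push 20
Push 8
Pop 20 and 8, compute 20 + 8 = 28, push 28
Stack result: 28

28


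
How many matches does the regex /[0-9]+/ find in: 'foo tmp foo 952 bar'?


Pattern: /[0-9]+/ (int literals)
Input: 'foo tmp foo 952 bar'
Scanning for matches:
  Match 1: '952'
Total matches: 1

1


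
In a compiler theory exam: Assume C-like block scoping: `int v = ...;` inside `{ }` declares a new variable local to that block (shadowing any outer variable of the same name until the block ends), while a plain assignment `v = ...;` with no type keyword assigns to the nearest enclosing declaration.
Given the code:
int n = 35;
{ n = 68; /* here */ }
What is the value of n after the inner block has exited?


Analyzing scoping rules:
Outer scope: declares n = 35
Inner block: 'n = 68;' has no type keyword, so it is an assignment to the outer n (no shadowing)
The assignment changed the outer variable itself, so the new value persists after the block -> 68
Result: 68

68


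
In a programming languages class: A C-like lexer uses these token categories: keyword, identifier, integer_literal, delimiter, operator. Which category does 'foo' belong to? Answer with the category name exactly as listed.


Token: 'foo'
Checking categories:
  identifier: YES
  integer_literal: no
  operator: no
  keyword: no
  delimiter: no
Category: identifier

identifier


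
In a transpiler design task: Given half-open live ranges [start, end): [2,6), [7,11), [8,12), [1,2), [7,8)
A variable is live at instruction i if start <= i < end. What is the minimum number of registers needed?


Live ranges:
  Var0: [2, 6)
  Var1: [7, 11)
  Var2: [8, 12)
  Var3: [1, 2)
  Var4: [7, 8)
Sweep-line events (position, delta, active):
  pos=1 start -> active=1
  pos=2 end -> active=0
  pos=2 start -> active=1
  pos=6 end -> active=0
  pos=7 start -> active=1
  pos=7 start -> active=2
  pos=8 end -> active=1
  pos=8 start -> active=2
  pos=11 end -> active=1
  pos=12 end -> active=0
Maximum simultaneous active: 2
Minimum registers needed: 2

2


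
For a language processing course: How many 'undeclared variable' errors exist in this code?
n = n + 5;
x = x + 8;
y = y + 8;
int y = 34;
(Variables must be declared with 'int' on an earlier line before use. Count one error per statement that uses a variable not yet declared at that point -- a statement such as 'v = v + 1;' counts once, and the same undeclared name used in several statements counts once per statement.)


Scanning code line by line:
  Line 1: use 'n' -> ERROR (undeclared)
  Line 2: use 'x' -> ERROR (undeclared)
  Line 3: use 'y' -> ERROR (undeclared)
  Line 4: declare 'y' -> declared = ['y']
Total undeclared variable errors: 3

3


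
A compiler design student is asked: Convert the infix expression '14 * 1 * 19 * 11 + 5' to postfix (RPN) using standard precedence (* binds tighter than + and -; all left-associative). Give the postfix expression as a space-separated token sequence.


Applying the shunting-yard algorithm:
  Operand 14 -> output
  Push '*' onto operator stack -> op-stack: [*]
  Operand 1 -> output
  See '*' (prec 2); top '*' (prec 2) >= it -> pop '*' to output
  Push '*' onto operator stack -> op-stack: [*]
  Operand 19 -> output
  See '*' (prec 2); top '*' (prec 2) >= it -> pop '*' to output
  Push '*' onto operator stack -> op-stack: [*]
  Operand 11 -> output
  See '+' (prec 1); top '*' (prec 2) >= it -> pop '*' to output
  Push '+' onto operator stack -> op-stack: [+]
  Operand 5 -> output
  End of input: pop '+' to output
Postfix result: 14 1 * 19 * 11 * 5 +

14 1 * 19 * 11 * 5 +


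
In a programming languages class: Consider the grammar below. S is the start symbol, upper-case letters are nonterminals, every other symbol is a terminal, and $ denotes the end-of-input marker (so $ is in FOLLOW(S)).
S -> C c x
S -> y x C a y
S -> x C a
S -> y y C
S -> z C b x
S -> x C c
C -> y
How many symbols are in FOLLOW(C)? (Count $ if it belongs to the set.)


S is the start symbol and does not occur in any rule body, so FOLLOW(S) = {$}.
Examining every occurrence of C in a rule body:
  S -> C c x : C is followed by terminal 'c' -> add 'c'
  S -> y x C a y : C is followed by terminal 'a' -> add 'a'
  S -> x C a : C is followed by terminal 'a' -> add 'a' (already in the set)
  S -> y y C : C is at the right end -> add FOLLOW(S) = {$}
  S -> z C b x : C is followed by terminal 'b' -> add 'b'
  S -> x C c : C is followed by terminal 'c' -> add 'c' (already in the set)
  C -> y : C does not occur in the body -> contributes nothing
FOLLOW(C) = {a, b, c, $}
Count: 4

4


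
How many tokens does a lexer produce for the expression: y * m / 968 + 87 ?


Scanning 'y * m / 968 + 87'
Token 1: 'y' -> identifier
Token 2: '*' -> operator
Token 3: 'm' -> identifier
Token 4: '/' -> operator
Token 5: '968' -> integer_literal
Token 6: '+' -> operator
Token 7: '87' -> integer_literal
Total tokens: 7

7


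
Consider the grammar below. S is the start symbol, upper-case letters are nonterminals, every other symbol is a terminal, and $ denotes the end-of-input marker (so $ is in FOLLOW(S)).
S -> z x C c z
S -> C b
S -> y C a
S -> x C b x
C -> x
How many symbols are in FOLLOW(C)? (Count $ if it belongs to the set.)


S is the start symbol and does not occur in any rule body, so FOLLOW(S) = {$}.
Examining every occurrence of C in a rule body:
  S -> z x C c z : C is followed by terminal 'c' -> add 'c'
  S -> C b : C is followed by terminal 'b' -> add 'b'
  S -> y C a : C is followed by terminal 'a' -> add 'a'
  S -> x C b x : C is followed by terminal 'b' -> add 'b' (already in the set)
  C -> x : C does not occur in the body -> contributes nothing
FOLLOW(C) = {a, b, c}
Count: 3

3


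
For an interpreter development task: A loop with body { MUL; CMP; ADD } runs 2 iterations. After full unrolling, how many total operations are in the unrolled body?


Loop body operations: MUL, CMP, ADD (3 ops per iteration)
Unrolling 2 iterations:
  Iteration 1: MUL, CMP, ADD (3 ops)
  Iteration 2: MUL, CMP, ADD (3 ops)
Total: 2 iterations * 3 ops/iter = 6 operations

6


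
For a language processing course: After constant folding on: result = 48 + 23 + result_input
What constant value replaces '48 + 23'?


Identifying constant sub-expression:
  Original: result = 48 + 23 + result_input
  48 and 23 are both compile-time constants
  Evaluating: 48 + 23 = 71
  After folding: result = 71 + result_input

71


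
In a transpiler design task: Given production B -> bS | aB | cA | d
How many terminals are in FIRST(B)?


Production: B -> bS | aB | cA | d
Examining each alternative for leading terminals:
  B -> bS : first terminal = 'b'
  B -> aB : first terminal = 'a'
  B -> cA : first terminal = 'c'
  B -> d : first terminal = 'd'
FIRST(B) = {a, b, c, d}
Count: 4

4


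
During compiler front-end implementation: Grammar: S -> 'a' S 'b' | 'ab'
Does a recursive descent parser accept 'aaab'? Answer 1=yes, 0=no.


Grammar accepts strings of the form a^n b^n (n >= 1)
Word: 'aaab'
Counting: 3 a's and 1 b's
Check: 3 == 1? No
Mismatch: a-count != b-count
Rejected

0


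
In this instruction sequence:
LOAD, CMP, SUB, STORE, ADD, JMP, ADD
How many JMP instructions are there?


Scanning instruction sequence for JMP:
  Position 1: LOAD
  Position 2: CMP
  Position 3: SUB
  Position 4: STORE
  Position 5: ADD
  Position 6: JMP <- MATCH
  Position 7: ADD
Matches at positions: [6]
Total JMP count: 1

1


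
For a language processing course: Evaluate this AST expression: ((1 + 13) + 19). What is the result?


Expression: ((1 + 13) + 19)
Evaluating step by step:
  1 + 13 = 14
  14 + 19 = 33
Result: 33

33


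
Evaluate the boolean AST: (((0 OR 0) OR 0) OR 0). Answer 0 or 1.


Step 1: Evaluate inner node
  0 OR 0 = 0
Step 2: Evaluate next node
  0 OR 0 = 0
Step 3: Evaluate root node
  0 OR 0 = 0

0


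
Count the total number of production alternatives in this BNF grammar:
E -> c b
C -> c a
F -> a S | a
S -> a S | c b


Counting alternatives per rule:
  E: 1 alternative(s)
  C: 1 alternative(s)
  F: 2 alternative(s)
  S: 2 alternative(s)
Sum: 1 + 1 + 2 + 2 = 6

6


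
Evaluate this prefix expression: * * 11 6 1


Parsing prefix expression: * * 11 6 1
Step 1: Innermost operation '* 11 6'
  11 * 6 = 66
Step 2: Outer operation '* [66] 1'
  66 * 1 = 66

66


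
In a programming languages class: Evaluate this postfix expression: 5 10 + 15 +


Processing tokens left to right:
Push 5, Push 10
Pop 5 and 10, compute 5 + 10 = 15, push 15
Push 15
Pop 15 and 15, compute 15 + 15 = 30, push 30
Stack result: 30

30


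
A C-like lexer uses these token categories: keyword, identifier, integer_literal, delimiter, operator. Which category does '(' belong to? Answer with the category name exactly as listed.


Token: '('
Checking categories:
  identifier: no
  integer_literal: no
  operator: no
  keyword: no
  delimiter: YES
Category: delimiter

delimiter


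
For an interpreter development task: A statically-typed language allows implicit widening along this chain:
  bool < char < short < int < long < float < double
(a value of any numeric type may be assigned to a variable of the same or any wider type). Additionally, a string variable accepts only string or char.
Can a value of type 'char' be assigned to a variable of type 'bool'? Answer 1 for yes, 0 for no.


Target variable type: bool
Source value type: char
Numeric ranks: char=1, bool=0
Widening allowed iff rank(source) <= rank(target): 1 <= 0? No
Result: 0

0


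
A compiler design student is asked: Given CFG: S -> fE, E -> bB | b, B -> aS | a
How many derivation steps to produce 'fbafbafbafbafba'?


Grammar: S -> fE, E -> bB | b, B -> aS | a
Deriving 'fbafbafbafbafba':
Step 1: S -> fE => fE
Step 2: E -> bB => fbB
Step 3: B -> aS => fbaS
Step 4: S -> fE => fbafE
Step 5: E -> bB => fbafbB
Step 6: B -> aS => fbafbaS
Step 7: S -> fE => fbafbafE
Step 8: E -> bB => fbafbafbB
Step 9: B -> aS => fbafbafbaS
Step 10: S -> fE => fbafbafbafE
Step 11: E -> bB => fbafbafbafbB
Step 12: B -> aS => fbafbafbafbaS
Step 13: S -> fE => fbafbafbafbafE
Step 14: E -> bB => fbafbafbafbafbB
Step 15: B -> a => fbafbafbafbafba
Total derivation steps: 15

15


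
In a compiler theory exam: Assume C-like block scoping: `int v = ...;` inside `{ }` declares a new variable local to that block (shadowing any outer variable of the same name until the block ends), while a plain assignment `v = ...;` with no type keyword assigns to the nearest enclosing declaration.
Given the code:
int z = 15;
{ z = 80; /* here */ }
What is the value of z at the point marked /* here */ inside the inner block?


Analyzing scoping rules:
Outer scope: declares z = 15
Inner block: 'z = 80;' has no type keyword, so it is an assignment to the outer z (no shadowing)
Inside the block, after the assignment -> 80
Result: 80

80


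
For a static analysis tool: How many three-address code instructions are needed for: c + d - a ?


Expression: c + d - a
Generating three-address code (respecting * over +/- precedence):
  Instruction 1: t1 = c + d
  Instruction 2: t2 = t1 - a
Total instructions: 2

2


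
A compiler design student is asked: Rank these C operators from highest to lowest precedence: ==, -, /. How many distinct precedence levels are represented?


Looking up precedence for each operator:
  == -> precedence 3
  - -> precedence 5
  / -> precedence 6
Sorted highest to lowest: /, -, ==
Distinct precedence values: [6, 5, 3]
Number of distinct levels: 3

3


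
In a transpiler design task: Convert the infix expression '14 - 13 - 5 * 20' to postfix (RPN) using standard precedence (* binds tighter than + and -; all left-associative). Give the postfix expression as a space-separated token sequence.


Applying the shunting-yard algorithm:
  Operand 14 -> output
  Push '-' onto operator stack -> op-stack: [-]
  Operand 13 -> output
  See '-' (prec 1); top '-' (prec 1) >= it -> pop '-' to output
  Push '-' onto operator stack -> op-stack: [-]
  Operand 5 -> output
  Push '*' onto operator stack -> op-stack: [-, *]
  Operand 20 -> output
  End of input: pop '*' to output
  End of input: pop '-' to output
Postfix result: 14 13 - 5 20 * -

14 13 - 5 20 * -


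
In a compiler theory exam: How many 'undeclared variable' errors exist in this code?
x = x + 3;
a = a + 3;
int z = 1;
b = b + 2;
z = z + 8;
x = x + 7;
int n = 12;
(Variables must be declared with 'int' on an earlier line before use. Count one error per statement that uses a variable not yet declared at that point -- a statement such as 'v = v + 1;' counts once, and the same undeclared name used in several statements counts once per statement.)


Scanning code line by line:
  Line 1: use 'x' -> ERROR (undeclared)
  Line 2: use 'a' -> ERROR (undeclared)
  Line 3: declare 'z' -> declared = ['z']
  Line 4: use 'b' -> ERROR (undeclared)
  Line 5: use 'z' -> OK (declared)
  Line 6: use 'x' -> ERROR (undeclared)
  Line 7: declare 'n' -> declared = ['n', 'z']
Total undeclared variable errors: 4

4


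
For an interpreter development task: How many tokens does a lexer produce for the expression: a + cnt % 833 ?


Scanning 'a + cnt % 833'
Token 1: 'a' -> identifier
Token 2: '+' -> operator
Token 3: 'cnt' -> identifier
Token 4: '%' -> operator
Token 5: '833' -> integer_literal
Total tokens: 5

5


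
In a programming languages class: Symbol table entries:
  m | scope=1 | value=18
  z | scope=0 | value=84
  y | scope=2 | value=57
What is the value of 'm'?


Searching symbol table for 'm':
  m | scope=1 | value=18 <- MATCH
  z | scope=0 | value=84
  y | scope=2 | value=57
Found 'm' at scope 1 with value 18

18


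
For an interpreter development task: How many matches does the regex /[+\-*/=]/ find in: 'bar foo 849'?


Pattern: /[+\-*/=]/ (operators)
Input: 'bar foo 849'
Scanning for matches:
Total matches: 0

0


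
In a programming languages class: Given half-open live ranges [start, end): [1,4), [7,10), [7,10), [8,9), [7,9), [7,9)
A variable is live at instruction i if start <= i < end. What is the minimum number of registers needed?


Live ranges:
  Var0: [1, 4)
  Var1: [7, 10)
  Var2: [7, 10)
  Var3: [8, 9)
  Var4: [7, 9)
  Var5: [7, 9)
Sweep-line events (position, delta, active):
  pos=1 start -> active=1
  pos=4 end -> active=0
  pos=7 start -> active=1
  pos=7 start -> active=2
  pos=7 start -> active=3
  pos=7 start -> active=4
  pos=8 start -> active=5
  pos=9 end -> active=4
  pos=9 end -> active=3
  pos=9 end -> active=2
  pos=10 end -> active=1
  pos=10 end -> active=0
Maximum simultaneous active: 5
Minimum registers needed: 5

5


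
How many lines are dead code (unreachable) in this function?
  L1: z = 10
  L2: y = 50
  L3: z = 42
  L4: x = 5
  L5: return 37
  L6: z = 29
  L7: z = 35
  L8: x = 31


Analyzing control flow:
  L1: reachable (before return)
  L2: reachable (before return)
  L3: reachable (before return)
  L4: reachable (before return)
  L5: reachable (return statement)
  L6: DEAD (after return at L5)
  L7: DEAD (after return at L5)
  L8: DEAD (after return at L5)
Return at L5, total lines = 8
Dead lines: L6 through L8
Count: 3

3


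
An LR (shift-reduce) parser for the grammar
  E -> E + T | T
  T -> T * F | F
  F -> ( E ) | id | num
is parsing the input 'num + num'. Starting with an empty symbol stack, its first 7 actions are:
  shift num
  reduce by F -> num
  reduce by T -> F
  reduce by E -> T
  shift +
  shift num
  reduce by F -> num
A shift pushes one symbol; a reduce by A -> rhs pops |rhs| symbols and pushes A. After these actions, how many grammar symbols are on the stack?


Tracking the symbol stack through each action:
  Action 1: shift 'num' : push -> stack = [num] (size 1)
  Action 2: reduce by F -> num : pop 1, push F -> stack = [F] (size 1)
  Action 3: reduce by T -> F : pop 1, push T -> stack = [T] (size 1)
  Action 4: reduce by E -> T : pop 1, push E -> stack = [E] (size 1)
  Action 5: shift '+' : push -> stack = [E, +] (size 2)
  Action 6: shift 'num' : push -> stack = [E, +, num] (size 3)
  Action 7: reduce by F -> num : pop 1, push F -> stack = [E, +, F] (size 3)
Final stack size: 3

3


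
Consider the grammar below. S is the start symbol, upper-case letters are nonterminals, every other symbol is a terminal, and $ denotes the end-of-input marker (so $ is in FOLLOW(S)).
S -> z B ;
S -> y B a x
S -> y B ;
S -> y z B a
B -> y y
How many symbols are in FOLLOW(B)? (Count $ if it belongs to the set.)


S is the start symbol and does not occur in any rule body, so FOLLOW(S) = {$}.
Examining every occurrence of B in a rule body:
  S -> z B ; : B is followed by terminal ';' -> add ';'
  S -> y B a x : B is followed by terminal 'a' -> add 'a'
  S -> y B ; : B is followed by terminal ';' -> add ';' (already in the set)
  S -> y z B a : B is followed by terminal 'a' -> add 'a' (already in the set)
  B -> y y : B does not occur in the body -> contributes nothing
FOLLOW(B) = {;, a}
Count: 2

2


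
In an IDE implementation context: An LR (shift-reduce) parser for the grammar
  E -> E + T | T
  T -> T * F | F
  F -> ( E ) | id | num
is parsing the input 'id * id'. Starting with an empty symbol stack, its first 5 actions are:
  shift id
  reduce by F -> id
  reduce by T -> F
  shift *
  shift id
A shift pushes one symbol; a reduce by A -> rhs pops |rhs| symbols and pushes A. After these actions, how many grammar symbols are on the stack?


Tracking the symbol stack through each action:
  Action 1: shift 'id' : push -> stack = [id] (size 1)
  Action 2: reduce by F -> id : pop 1, push F -> stack = [F] (size 1)
  Action 3: reduce by T -> F : pop 1, push T -> stack = [T] (size 1)
  Action 4: shift '*' : push -> stack = [T, *] (size 2)
  Action 5: shift 'id' : push -> stack = [T, *, id] (size 3)
Final stack size: 3

3


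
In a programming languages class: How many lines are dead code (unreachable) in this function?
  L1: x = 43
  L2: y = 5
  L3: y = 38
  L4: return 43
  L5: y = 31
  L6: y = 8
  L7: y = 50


Analyzing control flow:
  L1: reachable (before return)
  L2: reachable (before return)
  L3: reachable (before return)
  L4: reachable (return statement)
  L5: DEAD (after return at L4)
  L6: DEAD (after return at L4)
  L7: DEAD (after return at L4)
Return at L4, total lines = 7
Dead lines: L5 through L7
Count: 3

3


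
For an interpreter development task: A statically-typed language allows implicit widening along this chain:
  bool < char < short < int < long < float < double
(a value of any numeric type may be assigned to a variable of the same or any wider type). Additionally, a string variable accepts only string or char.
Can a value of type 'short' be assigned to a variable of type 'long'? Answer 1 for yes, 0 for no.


Target variable type: long
Source value type: short
Numeric ranks: short=2, long=4
Widening allowed iff rank(source) <= rank(target): 2 <= 4? Yes
Result: 1

1
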